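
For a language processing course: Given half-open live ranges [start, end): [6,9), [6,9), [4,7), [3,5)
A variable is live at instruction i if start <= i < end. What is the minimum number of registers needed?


Live ranges:
  Var0: [6, 9)
  Var1: [6, 9)
  Var2: [4, 7)
  Var3: [3, 5)
Sweep-line events (position, delta, active):
  pos=3 start -> active=1
  pos=4 start -> active=2
  pos=5 end -> active=1
  pos=6 start -> active=2
  pos=6 start -> active=3
  pos=7 end -> active=2
  pos=9 end -> active=1
  pos=9 end -> active=0
Maximum simultaneous active: 3
Minimum registers needed: 3

3


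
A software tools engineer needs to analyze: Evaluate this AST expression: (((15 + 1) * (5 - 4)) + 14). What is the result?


Expression: (((15 + 1) * (5 - 4)) + 14)
Evaluating step by step:
  15 + 1 = 16
  5 - 4 = 1
  16 * 1 = 16
  16 + 14 = 30
Result: 30

30


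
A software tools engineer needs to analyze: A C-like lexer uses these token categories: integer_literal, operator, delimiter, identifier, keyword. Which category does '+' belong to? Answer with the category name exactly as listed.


Token: '+'
Checking categories:
  identifier: no
  integer_literal: no
  operator: YES
  keyword: no
  delimiter: no
Category: operator

operator


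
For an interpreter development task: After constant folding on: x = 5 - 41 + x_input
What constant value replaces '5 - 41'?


Identifying constant sub-expression:
  Original: x = 5 - 41 + x_input
  5 and 41 are both compile-time constants
  Evaluating: 5 - 41 = -36
  After folding: x = -36 + x_input

-36


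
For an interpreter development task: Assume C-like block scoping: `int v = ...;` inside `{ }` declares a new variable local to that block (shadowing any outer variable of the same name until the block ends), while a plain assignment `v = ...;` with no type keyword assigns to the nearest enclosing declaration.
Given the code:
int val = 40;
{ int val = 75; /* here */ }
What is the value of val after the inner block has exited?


Analyzing scoping rules:
Outer scope: declares val = 40
Inner block: 'int val = 75;' declares a NEW val that shadows the outer one
When the block exits the inner val goes out of scope; the outer val was never modified -> 40
Result: 40

40


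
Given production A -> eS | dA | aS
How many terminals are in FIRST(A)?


Production: A -> eS | dA | aS
Examining each alternative for leading terminals:
  A -> eS : first terminal = 'e'
  A -> dA : first terminal = 'd'
  A -> aS : first terminal = 'a'
FIRST(A) = {a, d, e}
Count: 3

3


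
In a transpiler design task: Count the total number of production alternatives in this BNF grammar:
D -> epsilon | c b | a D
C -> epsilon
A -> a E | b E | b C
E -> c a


Counting alternatives per rule:
  D: 3 alternative(s)
  C: 1 alternative(s)
  A: 3 alternative(s)
  E: 1 alternative(s)
Sum: 3 + 1 + 3 + 1 = 8

8


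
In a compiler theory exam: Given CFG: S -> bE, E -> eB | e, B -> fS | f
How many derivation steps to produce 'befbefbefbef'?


Grammar: S -> bE, E -> eB | e, B -> fS | f
Deriving 'befbefbefbef':
Step 1: S -> bE => bE
Step 2: E -> eB => beB
Step 3: B -> fS => befS
Step 4: S -> bE => befbE
Step 5: E -> eB => befbeB
Step 6: B -> fS => befbefS
Step 7: S -> bE => befbefbE
Step 8: E -> eB => befbefbeB
Step 9: B -> fS => befbefbefS
Step 10: S -> bE => befbefbefbE
Step 11: E -> eB => befbefbefbeB
Step 12: B -> f => befbefbefbef
Total derivation steps: 12

12


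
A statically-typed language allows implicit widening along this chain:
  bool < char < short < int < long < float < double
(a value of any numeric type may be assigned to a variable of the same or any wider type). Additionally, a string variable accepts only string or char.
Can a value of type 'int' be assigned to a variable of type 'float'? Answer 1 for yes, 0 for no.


Target variable type: float
Source value type: int
Numeric ranks: int=3, float=5
Widening allowed iff rank(source) <= rank(target): 3 <= 5? Yes
Result: 1

1


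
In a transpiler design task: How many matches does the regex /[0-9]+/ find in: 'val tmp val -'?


Pattern: /[0-9]+/ (int literals)
Input: 'val tmp val -'
Scanning for matches:
Total matches: 0

0


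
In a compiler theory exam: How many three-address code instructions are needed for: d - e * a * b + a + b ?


Expression: d - e * a * b + a + b
Generating three-address code (respecting * over +/- precedence):
  Instruction 1: t1 = e * a
  Instruction 2: t2 = t1 * b
  Instruction 3: t3 = d - t2
  Instruction 4: t4 = t3 + a
  Instruction 5: t5 = t4 + b
Total instructions: 5

5


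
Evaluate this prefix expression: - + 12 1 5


Parsing prefix expression: - + 12 1 5
Step 1: Innermost operation '+ 12 1'
  12 + 1 = 13
Step 2: Outer operation '- [13] 5'
  13 - 5 = 8

8


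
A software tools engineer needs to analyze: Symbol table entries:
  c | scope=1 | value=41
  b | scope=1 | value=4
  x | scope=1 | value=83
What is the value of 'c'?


Searching symbol table for 'c':
  c | scope=1 | value=41 <- MATCH
  b | scope=1 | value=4
  x | scope=1 | value=83
Found 'c' at scope 1 with value 41

41


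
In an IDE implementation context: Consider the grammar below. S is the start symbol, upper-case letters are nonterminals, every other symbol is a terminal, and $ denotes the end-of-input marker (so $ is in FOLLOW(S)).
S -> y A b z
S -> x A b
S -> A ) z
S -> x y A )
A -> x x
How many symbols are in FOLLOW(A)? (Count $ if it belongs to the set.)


S is the start symbol and does not occur in any rule body, so FOLLOW(S) = {$}.
Examining every occurrence of A in a rule body:
  S -> y A b z : A is followed by terminal 'b' -> add 'b'
  S -> x A b : A is followed by terminal 'b' -> add 'b' (already in the set)
  S -> A ) z : A is followed by terminal ')' -> add ')'
  S -> x y A ) : A is followed by terminal ')' -> add ')' (already in the set)
  A -> x x : A does not occur in the body -> contributes nothing
FOLLOW(A) = {), b}
Count: 2

2


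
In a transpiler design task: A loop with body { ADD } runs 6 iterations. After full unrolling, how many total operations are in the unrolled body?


Loop body operations: ADD (1 op per iteration)
Unrolling 6 iterations:
  Iteration 1: ADD (1 ops)
  Iteration 2: ADD (1 ops)
  Iteration 3: ADD (1 ops)
  Iteration 4: ADD (1 ops)
  Iteration 5: ADD (1 ops)
  Iteration 6: ADD (1 ops)
Total: 6 iterations * 1 ops/iter = 6 operations

6


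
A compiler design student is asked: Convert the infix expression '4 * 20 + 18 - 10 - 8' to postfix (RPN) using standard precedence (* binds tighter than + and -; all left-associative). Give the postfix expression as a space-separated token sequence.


Applying the shunting-yard algorithm:
  Operand 4 -> output
  Push '*' onto operator stack -> op-stack: [*]
  Operand 20 -> output
  See '+' (prec 1); top '*' (prec 2) >= it -> pop '*' to output
  Push '+' onto operator stack -> op-stack: [+]
  Operand 18 -> output
  See '-' (prec 1); top '+' (prec 1) >= it -> pop '+' to output
  Push '-' onto operator stack -> op-stack: [-]
  Operand 10 -> output
  See '-' (prec 1); top '-' (prec 1) >= it -> pop '-' to output
  Push '-' onto operator stack -> op-stack: [-]
  Operand 8 -> output
  End of input: pop '-' to output
Postfix result: 4 20 * 18 + 10 - 8 -

4 20 * 18 + 10 - 8 -


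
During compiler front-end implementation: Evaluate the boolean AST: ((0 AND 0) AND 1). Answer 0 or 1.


Step 1: Evaluate inner node
  0 AND 0 = 0
Step 2: Evaluate root node
  0 AND 1 = 0

0


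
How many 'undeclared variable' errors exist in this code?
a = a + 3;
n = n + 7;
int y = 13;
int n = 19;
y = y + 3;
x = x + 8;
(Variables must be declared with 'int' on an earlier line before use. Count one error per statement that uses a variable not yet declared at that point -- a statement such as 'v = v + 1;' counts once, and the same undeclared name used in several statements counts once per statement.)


Scanning code line by line:
  Line 1: use 'a' -> ERROR (undeclared)
  Line 2: use 'n' -> ERROR (undeclared)
  Line 3: declare 'y' -> declared = ['y']
  Line 4: declare 'n' -> declared = ['n', 'y']
  Line 5: use 'y' -> OK (declared)
  Line 6: use 'x' -> ERROR (undeclared)
Total undeclared variable errors: 3

3


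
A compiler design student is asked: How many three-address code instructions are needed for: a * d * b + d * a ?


Expression: a * d * b + d * a
Generating three-address code (respecting * over +/- precedence):
  Instruction 1: t1 = a * d
  Instruction 2: t2 = t1 * b
  Instruction 3: t3 = d * a
  Instruction 4: t4 = t2 + t3
Total instructions: 4

4


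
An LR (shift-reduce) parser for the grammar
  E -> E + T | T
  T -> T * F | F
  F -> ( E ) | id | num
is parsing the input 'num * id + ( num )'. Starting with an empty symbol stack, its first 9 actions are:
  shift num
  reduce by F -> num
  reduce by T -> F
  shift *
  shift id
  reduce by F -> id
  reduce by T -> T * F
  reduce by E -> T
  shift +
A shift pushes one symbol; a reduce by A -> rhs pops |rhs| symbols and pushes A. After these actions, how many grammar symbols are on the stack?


Tracking the symbol stack through each action:
  Action 1: shift 'num' : push -> stack = [num] (size 1)
  Action 2: reduce by F -> num : pop 1, push F -> stack = [F] (size 1)
  Action 3: reduce by T -> F : pop 1, push T -> stack = [T] (size 1)
  Action 4: shift '*' : push -> stack = [T, *] (size 2)
  Action 5: shift 'id' : push -> stack = [T, *, id] (size 3)
  Action 6: reduce by F -> id : pop 1, push F -> stack = [T, *, F] (size 3)
  Action 7: reduce by T -> T * F : pop 3, push T -> stack = [T] (size 1)
  Action 8: reduce by E -> T : pop 1, push E -> stack = [E] (size 1)
  Action 9: shift '+' : push -> stack = [E, +] (size 2)
Final stack size: 2

2


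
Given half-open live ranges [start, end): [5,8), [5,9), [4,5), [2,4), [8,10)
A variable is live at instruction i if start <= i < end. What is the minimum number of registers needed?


Live ranges:
  Var0: [5, 8)
  Var1: [5, 9)
  Var2: [4, 5)
  Var3: [2, 4)
  Var4: [8, 10)
Sweep-line events (position, delta, active):
  pos=2 start -> active=1
  pos=4 end -> active=0
  pos=4 start -> active=1
  pos=5 end -> active=0
  pos=5 start -> active=1
  pos=5 start -> active=2
  pos=8 end -> active=1
  pos=8 start -> active=2
  pos=9 end -> active=1
  pos=10 end -> active=0
Maximum simultaneous active: 2
Minimum registers needed: 2

2


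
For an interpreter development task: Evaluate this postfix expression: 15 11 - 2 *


Processing tokens left to right:
Push 15, Push 11
Pop 15 and 11, compute 15 - 11 = 4, push 4
Push 2
Pop 4 and 2, compute 4 * 2 = 8, push 8
Stack result: 8

8


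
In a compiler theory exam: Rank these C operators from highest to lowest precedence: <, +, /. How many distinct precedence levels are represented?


Looking up precedence for each operator:
  < -> precedence 4
  + -> precedence 5
  / -> precedence 6
Sorted highest to lowest: /, +, <
Distinct precedence values: [6, 5, 4]
Number of distinct levels: 3

3


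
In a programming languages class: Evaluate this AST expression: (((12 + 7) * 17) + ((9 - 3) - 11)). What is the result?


Expression: (((12 + 7) * 17) + ((9 - 3) - 11))
Evaluating step by step:
  12 + 7 = 19
  19 * 17 = 323
  9 - 3 = 6
  6 - 11 = -5
  323 + -5 = 318
Result: 318

318


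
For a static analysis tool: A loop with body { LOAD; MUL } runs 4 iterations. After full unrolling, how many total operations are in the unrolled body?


Loop body operations: LOAD, MUL (2 ops per iteration)
Unrolling 4 iterations:
  Iteration 1: LOAD, MUL (2 ops)
  Iteration 2: LOAD, MUL (2 ops)
  Iteration 3: LOAD, MUL (2 ops)
  Iteration 4: LOAD, MUL (2 ops)
Total: 4 iterations * 2 ops/iter = 8 operations

8


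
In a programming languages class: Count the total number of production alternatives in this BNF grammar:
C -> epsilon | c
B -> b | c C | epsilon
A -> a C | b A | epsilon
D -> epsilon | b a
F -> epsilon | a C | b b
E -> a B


Counting alternatives per rule:
  C: 2 alternative(s)
  B: 3 alternative(s)
  A: 3 alternative(s)
  D: 2 alternative(s)
  F: 3 alternative(s)
  E: 1 alternative(s)
Sum: 2 + 3 + 3 + 2 + 3 + 1 = 14

14


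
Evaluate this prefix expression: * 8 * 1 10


Parsing prefix expression: * 8 * 1 10
Step 1: Innermost operation '* 1 10'
  1 * 10 = 10
Step 2: Outer operation '* 8 [10]'
  8 * 10 = 80

80


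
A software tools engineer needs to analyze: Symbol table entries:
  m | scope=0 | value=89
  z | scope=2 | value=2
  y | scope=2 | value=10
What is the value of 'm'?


Searching symbol table for 'm':
  m | scope=0 | value=89 <- MATCH
  z | scope=2 | value=2
  y | scope=2 | value=10
Found 'm' at scope 0 with value 89

89


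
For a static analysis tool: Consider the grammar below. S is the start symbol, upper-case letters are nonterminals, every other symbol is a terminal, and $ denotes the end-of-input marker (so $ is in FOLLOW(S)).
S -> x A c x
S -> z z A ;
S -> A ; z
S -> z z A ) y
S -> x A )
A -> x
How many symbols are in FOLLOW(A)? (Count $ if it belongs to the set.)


S is the start symbol and does not occur in any rule body, so FOLLOW(S) = {$}.
Examining every occurrence of A in a rule body:
  S -> x A c x : A is followed by terminal 'c' -> add 'c'
  S -> z z A ; : A is followed by terminal ';' -> add ';'
  S -> A ; z : A is followed by terminal ';' -> add ';' (already in the set)
  S -> z z A ) y : A is followed by terminal ')' -> add ')'
  S -> x A ) : A is followed by terminal ')' -> add ')' (already in the set)
  A -> x : A does not occur in the body -> contributes nothing
FOLLOW(A) = {), ;, c}
Count: 3

3


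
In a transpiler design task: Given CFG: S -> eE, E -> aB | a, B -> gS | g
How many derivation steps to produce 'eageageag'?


Grammar: S -> eE, E -> aB | a, B -> gS | g
Deriving 'eageageag':
Step 1: S -> eE => eE
Step 2: E -> aB => eaB
Step 3: B -> gS => eagS
Step 4: S -> eE => eageE
Step 5: E -> aB => eageaB
Step 6: B -> gS => eageagS
Step 7: S -> eE => eageageE
Step 8: E -> aB => eageageaB
Step 9: B -> g => eageageag
Total derivation steps: 9

9


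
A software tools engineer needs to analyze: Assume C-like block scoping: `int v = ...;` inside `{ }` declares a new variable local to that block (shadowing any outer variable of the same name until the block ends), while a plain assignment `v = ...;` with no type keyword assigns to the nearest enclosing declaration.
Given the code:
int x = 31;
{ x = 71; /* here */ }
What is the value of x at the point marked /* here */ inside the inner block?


Analyzing scoping rules:
Outer scope: declares x = 31
Inner block: 'x = 71;' has no type keyword, so it is an assignment to the outer x (no shadowing)
Inside the block, after the assignment -> 71
Result: 71

71


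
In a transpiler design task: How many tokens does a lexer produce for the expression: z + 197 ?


Scanning 'z + 197'
Token 1: 'z' -> identifier
Token 2: '+' -> operator
Token 3: '197' -> integer_literal
Total tokens: 3

3


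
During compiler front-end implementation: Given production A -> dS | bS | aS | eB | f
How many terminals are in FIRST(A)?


Production: A -> dS | bS | aS | eB | f
Examining each alternative for leading terminals:
  A -> dS : first terminal = 'd'
  A -> bS : first terminal = 'b'
  A -> aS : first terminal = 'a'
  A -> eB : first terminal = 'e'
  A -> f : first terminal = 'f'
FIRST(A) = {a, b, d, e, f}
Count: 5

5


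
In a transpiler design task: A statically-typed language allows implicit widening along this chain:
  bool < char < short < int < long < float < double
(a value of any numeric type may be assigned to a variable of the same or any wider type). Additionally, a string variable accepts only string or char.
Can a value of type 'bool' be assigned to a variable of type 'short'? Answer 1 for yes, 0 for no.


Target variable type: short
Source value type: bool
Numeric ranks: bool=0, short=2
Widening allowed iff rank(source) <= rank(target): 0 <= 2? Yes
Result: 1

1


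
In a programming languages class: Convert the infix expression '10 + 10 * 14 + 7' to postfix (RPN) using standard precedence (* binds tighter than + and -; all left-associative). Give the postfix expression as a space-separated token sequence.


Applying the shunting-yard algorithm:
  Operand 10 -> output
  Push '+' onto operator stack -> op-stack: [+]
  Operand 10 -> output
  Push '*' onto operator stack -> op-stack: [+, *]
  Operand 14 -> output
  See '+' (prec 1); top '*' (prec 2) >= it -> pop '*' to output
  See '+' (prec 1); top '+' (prec 1) >= it -> pop '+' to output
  Push '+' onto operator stack -> op-stack: [+]
  Operand 7 -> output
  End of input: pop '+' to output
Postfix result: 10 10 14 * + 7 +

10 10 14 * + 7 +


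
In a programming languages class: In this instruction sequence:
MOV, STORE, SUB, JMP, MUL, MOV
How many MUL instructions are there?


Scanning instruction sequence for MUL:
  Position 1: MOV
  Position 2: STORE
  Position 3: SUB
  Position 4: JMP
  Position 5: MUL <- MATCH
  Position 6: MOV
Matches at positions: [5]
Total MUL count: 1

1


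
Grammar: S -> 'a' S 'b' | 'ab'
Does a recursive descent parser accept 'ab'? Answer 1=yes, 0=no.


Grammar accepts strings of the form a^n b^n (n >= 1)
Word: 'ab'
Counting: 1 a's and 1 b's
Check: 1 == 1? Yes
Derivation (S -> aSb applied 0 time(s), then S -> ab): S => ab
Accepted

1


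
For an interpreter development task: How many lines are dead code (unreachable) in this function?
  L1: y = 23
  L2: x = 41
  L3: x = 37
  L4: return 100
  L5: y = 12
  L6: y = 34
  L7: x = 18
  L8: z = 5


Analyzing control flow:
  L1: reachable (before return)
  L2: reachable (before return)
  L3: reachable (before return)
  L4: reachable (return statement)
  L5: DEAD (after return at L4)
  L6: DEAD (after return at L4)
  L7: DEAD (after return at L4)
  L8: DEAD (after return at L4)
Return at L4, total lines = 8
Dead lines: L5 through L8
Count: 4

4


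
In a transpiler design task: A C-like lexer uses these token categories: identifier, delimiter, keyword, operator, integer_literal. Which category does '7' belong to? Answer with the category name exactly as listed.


Token: '7'
Checking categories:
  identifier: no
  integer_literal: YES
  operator: no
  keyword: no
  delimiter: no
Category: integer_literal

integer_literal


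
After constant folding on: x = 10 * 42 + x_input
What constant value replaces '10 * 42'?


Identifying constant sub-expression:
  Original: x = 10 * 42 + x_input
  10 and 42 are both compile-time constants
  Evaluating: 10 * 42 = 420
  After folding: x = 420 + x_input

420


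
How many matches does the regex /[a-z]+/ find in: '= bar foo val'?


Pattern: /[a-z]+/ (identifiers)
Input: '= bar foo val'
Scanning for matches:
  Match 1: 'bar'
  Match 2: 'foo'
  Match 3: 'val'
Total matches: 3

3


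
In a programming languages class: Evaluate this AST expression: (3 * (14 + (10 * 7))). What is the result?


Expression: (3 * (14 + (10 * 7)))
Evaluating step by step:
  10 * 7 = 70
  14 + 70 = 84
  3 * 84 = 252
Result: 252

252


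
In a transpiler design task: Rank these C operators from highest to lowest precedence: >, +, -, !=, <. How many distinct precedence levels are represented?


Looking up precedence for each operator:
  > -> precedence 4
  + -> precedence 5
  - -> precedence 5
  != -> precedence 3
  < -> precedence 4
Sorted highest to lowest: +, -, >, <, !=
Distinct precedence values: [5, 4, 3]
Number of distinct levels: 3

3


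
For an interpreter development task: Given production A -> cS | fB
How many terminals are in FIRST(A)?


Production: A -> cS | fB
Examining each alternative for leading terminals:
  A -> cS : first terminal = 'c'
  A -> fB : first terminal = 'f'
FIRST(A) = {c, f}
Count: 2

2


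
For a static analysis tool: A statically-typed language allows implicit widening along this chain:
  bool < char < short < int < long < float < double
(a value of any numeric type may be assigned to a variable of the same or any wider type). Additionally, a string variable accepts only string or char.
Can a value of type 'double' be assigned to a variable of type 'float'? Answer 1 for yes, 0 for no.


Target variable type: float
Source value type: double
Numeric ranks: double=6, float=5
Widening allowed iff rank(source) <= rank(target): 6 <= 5? No
Result: 0

0


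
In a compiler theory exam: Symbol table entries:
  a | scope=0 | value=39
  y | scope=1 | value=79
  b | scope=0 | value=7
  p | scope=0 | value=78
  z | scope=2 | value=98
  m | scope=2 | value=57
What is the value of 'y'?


Searching symbol table for 'y':
  a | scope=0 | value=39
  y | scope=1 | value=79 <- MATCH
  b | scope=0 | value=7
  p | scope=0 | value=78
  z | scope=2 | value=98
  m | scope=2 | value=57
Found 'y' at scope 1 with value 79

79


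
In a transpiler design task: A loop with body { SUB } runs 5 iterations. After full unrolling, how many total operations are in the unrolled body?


Loop body operations: SUB (1 op per iteration)
Unrolling 5 iterations:
  Iteration 1: SUB (1 ops)
  Iteration 2: SUB (1 ops)
  Iteration 3: SUB (1 ops)
  Iteration 4: SUB (1 ops)
  Iteration 5: SUB (1 ops)
Total: 5 iterations * 1 ops/iter = 5 operations

5


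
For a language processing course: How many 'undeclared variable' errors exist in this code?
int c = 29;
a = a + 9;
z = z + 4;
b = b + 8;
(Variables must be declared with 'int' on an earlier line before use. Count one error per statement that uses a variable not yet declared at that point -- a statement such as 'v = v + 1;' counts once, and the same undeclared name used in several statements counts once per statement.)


Scanning code line by line:
  Line 1: declare 'c' -> declared = ['c']
  Line 2: use 'a' -> ERROR (undeclared)
  Line 3: use 'z' -> ERROR (undeclared)
  Line 4: use 'b' -> ERROR (undeclared)
Total undeclared variable errors: 3

3


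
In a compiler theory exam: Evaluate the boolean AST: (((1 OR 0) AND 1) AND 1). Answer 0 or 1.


Step 1: Evaluate inner node
  1 OR 0 = 1
Step 2: Evaluate next node
  1 AND 1 = 1
Step 3: Evaluate root node
  1 AND 1 = 1

1


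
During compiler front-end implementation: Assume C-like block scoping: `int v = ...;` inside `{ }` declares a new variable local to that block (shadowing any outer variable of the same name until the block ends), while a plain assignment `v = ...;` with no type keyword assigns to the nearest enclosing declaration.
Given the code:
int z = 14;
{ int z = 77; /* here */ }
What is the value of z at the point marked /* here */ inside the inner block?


Analyzing scoping rules:
Outer scope: declares z = 14
Inner block: 'int z = 77;' declares a NEW z that shadows the outer one
Inside the block the inner declaration is in scope -> 77
Result: 77

77


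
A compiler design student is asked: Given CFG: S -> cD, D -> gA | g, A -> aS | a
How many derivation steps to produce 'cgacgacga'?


Grammar: S -> cD, D -> gA | g, A -> aS | a
Deriving 'cgacgacga':
Step 1: S -> cD => cD
Step 2: D -> gA => cgA
Step 3: A -> aS => cgaS
Step 4: S -> cD => cgacD
Step 5: D -> gA => cgacgA
Step 6: A -> aS => cgacgaS
Step 7: S -> cD => cgacgacD
Step 8: D -> gA => cgacgacgA
Step 9: A -> a => cgacgacga
Total derivation steps: 9

9


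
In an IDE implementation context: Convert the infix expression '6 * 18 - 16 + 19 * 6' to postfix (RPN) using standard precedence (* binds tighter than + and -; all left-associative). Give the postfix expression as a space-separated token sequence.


Applying the shunting-yard algorithm:
  Operand 6 -> output
  Push '*' onto operator stack -> op-stack: [*]
  Operand 18 -> output
  See '-' (prec 1); top '*' (prec 2) >= it -> pop '*' to output
  Push '-' onto operator stack -> op-stack: [-]
  Operand 16 -> output
  See '+' (prec 1); top '-' (prec 1) >= it -> pop '-' to output
  Push '+' onto operator stack -> op-stack: [+]
  Operand 19 -> output
  Push '*' onto operator stack -> op-stack: [+, *]
  Operand 6 -> output
  End of input: pop '*' to output
  End of input: pop '+' to output
Postfix result: 6 18 * 16 - 19 6 * +

6 18 * 16 - 19 6 * +


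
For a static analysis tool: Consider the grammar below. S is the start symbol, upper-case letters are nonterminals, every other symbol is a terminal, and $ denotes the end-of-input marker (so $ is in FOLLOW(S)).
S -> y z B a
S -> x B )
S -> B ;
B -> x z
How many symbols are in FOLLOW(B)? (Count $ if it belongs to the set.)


S is the start symbol and does not occur in any rule body, so FOLLOW(S) = {$}.
Examining every occurrence of B in a rule body:
  S -> y z B a : B is followed by terminal 'a' -> add 'a'
  S -> x B ) : B is followed by terminal ')' -> add ')'
  S -> B ; : B is followed by terminal ';' -> add ';'
  B -> x z : B does not occur in the body -> contributes nothing
FOLLOW(B) = {), ;, a}
Count: 3

3


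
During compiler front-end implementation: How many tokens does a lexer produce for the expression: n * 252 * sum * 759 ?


Scanning 'n * 252 * sum * 759'
Token 1: 'n' -> identifier
Token 2: '*' -> operator
Token 3: '252' -> integer_literal
Token 4: '*' -> operator
Token 5: 'sum' -> identifier
Token 6: '*' -> operator
Token 7: '759' -> integer_literal
Total tokens: 7

7


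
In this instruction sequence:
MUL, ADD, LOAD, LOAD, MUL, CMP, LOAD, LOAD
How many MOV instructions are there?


Scanning instruction sequence for MOV:
  Position 1: MUL
  Position 2: ADD
  Position 3: LOAD
  Position 4: LOAD
  Position 5: MUL
  Position 6: CMP
  Position 7: LOAD
  Position 8: LOAD
Matches at positions: []
Total MOV count: 0

0


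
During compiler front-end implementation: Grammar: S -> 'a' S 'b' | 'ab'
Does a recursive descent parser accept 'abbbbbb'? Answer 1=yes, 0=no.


Grammar accepts strings of the form a^n b^n (n >= 1)
Word: 'abbbbbb'
Counting: 1 a's and 6 b's
Check: 1 == 6? No
Mismatch: a-count != b-count
Rejected

0


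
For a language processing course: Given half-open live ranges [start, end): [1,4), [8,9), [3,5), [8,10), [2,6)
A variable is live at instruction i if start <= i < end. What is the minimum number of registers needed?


Live ranges:
  Var0: [1, 4)
  Var1: [8, 9)
  Var2: [3, 5)
  Var3: [8, 10)
  Var4: [2, 6)
Sweep-line events (position, delta, active):
  pos=1 start -> active=1
  pos=2 start -> active=2
  pos=3 start -> active=3
  pos=4 end -> active=2
  pos=5 end -> active=1
  pos=6 end -> active=0
  pos=8 start -> active=1
  pos=8 start -> active=2
  pos=9 end -> active=1
  pos=10 end -> active=0
Maximum simultaneous active: 3
Minimum registers needed: 3

3


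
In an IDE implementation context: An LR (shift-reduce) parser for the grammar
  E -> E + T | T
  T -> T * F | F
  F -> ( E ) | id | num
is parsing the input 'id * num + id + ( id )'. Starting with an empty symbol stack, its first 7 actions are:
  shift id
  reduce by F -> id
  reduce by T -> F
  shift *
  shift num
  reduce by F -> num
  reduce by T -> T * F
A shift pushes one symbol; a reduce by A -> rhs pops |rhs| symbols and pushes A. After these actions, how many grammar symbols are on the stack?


Tracking the symbol stack through each action:
  Action 1: shift 'id' : push -> stack = [id] (size 1)
  Action 2: reduce by F -> id : pop 1, push F -> stack = [F] (size 1)
  Action 3: reduce by T -> F : pop 1, push T -> stack = [T] (size 1)
  Action 4: shift '*' : push -> stack = [T, *] (size 2)
  Action 5: shift 'num' : push -> stack = [T, *, num] (size 3)
  Action 6: reduce by F -> num : pop 1, push F -> stack = [T, *, F] (size 3)
  Action 7: reduce by T -> T * F : pop 3, push T -> stack = [T] (size 1)
Final stack size: 1

1


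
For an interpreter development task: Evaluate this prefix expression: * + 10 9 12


Parsing prefix expression: * + 10 9 12
Step 1: Innermost operation '+ 10 9'
  10 + 9 = 19
Step 2: Outer operation '* [19] 12'
  19 * 12 = 228

228


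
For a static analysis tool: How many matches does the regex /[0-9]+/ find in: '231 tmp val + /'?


Pattern: /[0-9]+/ (int literals)
Input: '231 tmp val + /'
Scanning for matches:
  Match 1: '231'
Total matches: 1

1


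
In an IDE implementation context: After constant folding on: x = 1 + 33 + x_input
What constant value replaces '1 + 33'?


Identifying constant sub-expression:
  Original: x = 1 + 33 + x_input
  1 and 33 are both compile-time constants
  Evaluating: 1 + 33 = 34
  After folding: x = 34 + x_input

34


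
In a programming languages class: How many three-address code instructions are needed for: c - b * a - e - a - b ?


Expression: c - b * a - e - a - b
Generating three-address code (respecting * over +/- precedence):
  Instruction 1: t1 = b * a
  Instruction 2: t2 = c - t1
  Instruction 3: t3 = t2 - e
  Instruction 4: t4 = t3 - a
  Instruction 5: t5 = t4 - b
Total instructions: 5

5


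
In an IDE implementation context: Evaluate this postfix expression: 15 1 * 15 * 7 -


Processing tokens left to right:
Push 15, Push 1
Pop 15 and 1, compute 15 * 1 = 15, push 15
Push 15
Pop 15 and 15, compute 15 * 15 = 225, push 225
Push 7
Pop 225 and 7, compute 225 - 7 = 218, push 218
Stack result: 218

218


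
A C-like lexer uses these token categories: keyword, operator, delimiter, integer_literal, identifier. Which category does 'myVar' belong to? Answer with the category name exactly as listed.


Token: 'myVar'
Checking categories:
  identifier: YES
  integer_literal: no
  operator: no
  keyword: no
  delimiter: no
Category: identifier

identifier


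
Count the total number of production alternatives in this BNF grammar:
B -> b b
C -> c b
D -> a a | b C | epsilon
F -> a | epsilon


Counting alternatives per rule:
  B: 1 alternative(s)
  C: 1 alternative(s)
  D: 3 alternative(s)
  F: 2 alternative(s)
Sum: 1 + 1 + 3 + 2 = 7

7


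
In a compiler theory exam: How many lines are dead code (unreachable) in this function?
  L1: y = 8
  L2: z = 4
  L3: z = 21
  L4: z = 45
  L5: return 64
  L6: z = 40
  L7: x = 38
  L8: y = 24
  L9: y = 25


Analyzing control flow:
  L1: reachable (before return)
  L2: reachable (before return)
  L3: reachable (before return)
  L4: reachable (before return)
  L5: reachable (return statement)
  L6: DEAD (after return at L5)
  L7: DEAD (after return at L5)
  L8: DEAD (after return at L5)
  L9: DEAD (after return at L5)
Return at L5, total lines = 9
Dead lines: L6 through L9
Count: 4

4


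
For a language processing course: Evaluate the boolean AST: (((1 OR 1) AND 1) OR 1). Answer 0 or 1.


Step 1: Evaluate inner node
  1 OR 1 = 1
Step 2: Evaluate next node
  1 AND 1 = 1
Step 3: Evaluate root node
  1 OR 1 = 1

1


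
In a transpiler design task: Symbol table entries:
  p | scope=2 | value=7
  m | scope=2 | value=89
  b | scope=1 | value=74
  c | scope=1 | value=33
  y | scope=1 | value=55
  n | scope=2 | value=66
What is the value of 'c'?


Searching symbol table for 'c':
  p | scope=2 | value=7
  m | scope=2 | value=89
  b | scope=1 | value=74
  c | scope=1 | value=33 <- MATCH
  y | scope=1 | value=55
  n | scope=2 | value=66
Found 'c' at scope 1 with value 33

33


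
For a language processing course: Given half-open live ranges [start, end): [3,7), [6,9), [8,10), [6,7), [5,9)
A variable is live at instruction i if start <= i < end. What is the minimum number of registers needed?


Live ranges:
  Var0: [3, 7)
  Var1: [6, 9)
  Var2: [8, 10)
  Var3: [6, 7)
  Var4: [5, 9)
Sweep-line events (position, delta, active):
  pos=3 start -> active=1
  pos=5 start -> active=2
  pos=6 start -> active=3
  pos=6 start -> active=4
  pos=7 end -> active=3
  pos=7 end -> active=2
  pos=8 start -> active=3
  pos=9 end -> active=2
  pos=9 end -> active=1
  pos=10 end -> active=0
Maximum simultaneous active: 4
Minimum registers needed: 4

4


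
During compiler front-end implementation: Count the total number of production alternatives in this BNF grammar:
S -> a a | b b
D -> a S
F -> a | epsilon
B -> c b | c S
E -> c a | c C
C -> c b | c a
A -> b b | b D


Counting alternatives per rule:
  S: 2 alternative(s)
  D: 1 alternative(s)
  F: 2 alternative(s)
  B: 2 alternative(s)
  E: 2 alternative(s)
  C: 2 alternative(s)
  A: 2 alternative(s)
Sum: 2 + 1 + 2 + 2 + 2 + 2 + 2 = 13

13


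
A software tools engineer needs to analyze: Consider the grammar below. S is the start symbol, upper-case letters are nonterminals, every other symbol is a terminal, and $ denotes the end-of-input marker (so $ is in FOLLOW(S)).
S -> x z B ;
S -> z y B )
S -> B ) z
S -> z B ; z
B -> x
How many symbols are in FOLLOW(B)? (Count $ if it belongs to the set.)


S is the start symbol and does not occur in any rule body, so FOLLOW(S) = {$}.
Examining every occurrence of B in a rule body:
  S -> x z B ; : B is followed by terminal ';' -> add ';'
  S -> z y B ) : B is followed by terminal ')' -> add ')'
  S -> B ) z : B is followed by terminal ')' -> add ')' (already in the set)
  S -> z B ; z : B is followed by terminal ';' -> add ';' (already in the set)
  B -> x : B does not occur in the body -> contributes nothing
FOLLOW(B) = {), ;}
Count: 2

2


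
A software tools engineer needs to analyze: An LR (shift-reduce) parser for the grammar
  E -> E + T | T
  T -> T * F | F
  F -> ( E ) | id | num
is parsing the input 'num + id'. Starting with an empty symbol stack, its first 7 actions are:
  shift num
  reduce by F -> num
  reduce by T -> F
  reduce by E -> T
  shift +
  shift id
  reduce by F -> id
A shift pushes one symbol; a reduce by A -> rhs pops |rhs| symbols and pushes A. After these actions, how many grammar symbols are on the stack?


Tracking the symbol stack through each action:
  Action 1: shift 'num' : push -> stack = [num] (size 1)
  Action 2: reduce by F -> num : pop 1, push F -> stack = [F] (size 1)
  Action 3: reduce by T -> F : pop 1, push T -> stack = [T] (size 1)
  Action 4: reduce by E -> T : pop 1, push E -> stack = [E] (size 1)
  Action 5: shift '+' : push -> stack = [E, +] (size 2)
  Action 6: shift 'id' : push -> stack = [E, +, id] (size 3)
  Action 7: reduce by F -> id : pop 1, push F -> stack = [E, +, F] (size 3)
Final stack size: 3

3


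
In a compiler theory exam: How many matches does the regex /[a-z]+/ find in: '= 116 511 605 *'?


Pattern: /[a-z]+/ (identifiers)
Input: '= 116 511 605 *'
Scanning for matches:
Total matches: 0

0


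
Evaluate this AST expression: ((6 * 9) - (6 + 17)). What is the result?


Expression: ((6 * 9) - (6 + 17))
Evaluating step by step:
  6 * 9 = 54
  6 + 17 = 23
  54 - 23 = 31
Result: 31

31


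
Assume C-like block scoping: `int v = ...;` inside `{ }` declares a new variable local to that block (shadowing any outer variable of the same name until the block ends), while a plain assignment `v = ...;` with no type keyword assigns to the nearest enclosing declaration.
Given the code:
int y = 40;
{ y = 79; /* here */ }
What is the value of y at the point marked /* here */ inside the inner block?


Analyzing scoping rules:
Outer scope: declares y = 40
Inner block: 'y = 79;' has no type keyword, so it is an assignment to the outer y (no shadowing)
Inside the block, after the assignment -> 79
Result: 79

79


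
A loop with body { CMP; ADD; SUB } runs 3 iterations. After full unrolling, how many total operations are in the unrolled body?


Loop body operations: CMP, ADD, SUB (3 ops per iteration)
Unrolling 3 iterations:
  Iteration 1: CMP, ADD, SUB (3 ops)
  Iteration 2: CMP, ADD, SUB (3 ops)
  Iteration 3: CMP, ADD, SUB (3 ops)
Total: 3 iterations * 3 ops/iter = 9 operations

9


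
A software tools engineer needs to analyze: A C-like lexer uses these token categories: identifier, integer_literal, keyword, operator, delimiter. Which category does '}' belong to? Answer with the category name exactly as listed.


Token: '}'
Checking categories:
  identifier: no
  integer_literal: no
  operator: no
  keyword: no
  delimiter: YES
Category: delimiter

delimiter


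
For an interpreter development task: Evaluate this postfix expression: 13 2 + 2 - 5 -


Processing tokens left to right:
Push 13, Push 2
Pop 13 and 2, compute 13 + 2 = 15, push 15
Push 2
Pop 15 and 2, compute 15 - 2 = 13, push 13
Push 5
Pop 13 and 5, compute 13 - 5 = 8, push 8
Stack result: 8

8


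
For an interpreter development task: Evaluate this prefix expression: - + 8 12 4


Parsing prefix expression: - + 8 12 4
Step 1: Innermost operation '+ 8 12'
  8 + 12 = 20
Step 2: Outer operation '- [20] 4'
  20 - 4 = 16

16


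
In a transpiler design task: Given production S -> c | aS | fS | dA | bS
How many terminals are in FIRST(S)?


Production: S -> c | aS | fS | dA | bS
Examining each alternative for leading terminals:
  S -> c : first terminal = 'c'
  S -> aS : first terminal = 'a'
  S -> fS : first terminal = 'f'
  S -> dA : first terminal = 'd'
  S -> bS : first terminal = 'b'
FIRST(S) = {a, b, c, d, f}
Count: 5

5


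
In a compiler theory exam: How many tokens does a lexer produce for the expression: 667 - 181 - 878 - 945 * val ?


Scanning '667 - 181 - 878 - 945 * val'
Token 1: '667' -> integer_literal
Token 2: '-' -> operator
Token 3: '181' -> integer_literal
Token 4: '-' -> operator
Token 5: '878' -> integer_literal
Token 6: '-' -> operator
Token 7: '945' -> integer_literal
Token 8: '*' -> operator
Token 9: 'val' -> identifier
Total tokens: 9

9


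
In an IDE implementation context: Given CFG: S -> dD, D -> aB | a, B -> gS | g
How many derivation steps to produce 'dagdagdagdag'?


Grammar: S -> dD, D -> aB | a, B -> gS | g
Deriving 'dagdagdagdag':
Step 1: S -> dD => dD
Step 2: D -> aB => daB
Step 3: B -> gS => dagS
Step 4: S -> dD => dagdD
Step 5: D -> aB => dagdaB
Step 6: B -> gS => dagdagS
Step 7: S -> dD => dagdagdD
Step 8: D -> aB => dagdagdaB
Step 9: B -> gS => dagdagdagS
Step 10: S -> dD => dagdagdagdD
Step 11: D -> aB => dagdagdagdaB
Step 12: B -> g => dagdagdagdag
Total derivation steps: 12

12


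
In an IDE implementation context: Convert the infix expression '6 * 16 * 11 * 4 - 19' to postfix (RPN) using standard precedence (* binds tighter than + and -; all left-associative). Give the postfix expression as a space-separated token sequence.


Applying the shunting-yard algorithm:
  Operand 6 -> output
  Push '*' onto operator stack -> op-stack: [*]
  Operand 16 -> output
  See '*' (prec 2); top '*' (prec 2) >= it -> pop '*' to output
  Push '*' onto operator stack -> op-stack: [*]
  Operand 11 -> output
  See '*' (prec 2); top '*' (prec 2) >= it -> pop '*' to output
  Push '*' onto operator stack -> op-stack: [*]
  Operand 4 -> output
  See '-' (prec 1); top '*' (prec 2) >= it -> pop '*' to output
  Push '-' onto operator stack -> op-stack: [-]
  Operand 19 -> output
  End of input: pop '-' to output
Postfix result: 6 16 * 11 * 4 * 19 -

6 16 * 11 * 4 * 19 -


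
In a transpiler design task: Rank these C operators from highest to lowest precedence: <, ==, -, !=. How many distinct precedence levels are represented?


Looking up precedence for each operator:
  < -> precedence 4
  == -> precedence 3
  - -> precedence 5
  != -> precedence 3
Sorted highest to lowest: -, <, ==, !=
Distinct precedence values: [5, 4, 3]
Number of distinct levels: 3

3


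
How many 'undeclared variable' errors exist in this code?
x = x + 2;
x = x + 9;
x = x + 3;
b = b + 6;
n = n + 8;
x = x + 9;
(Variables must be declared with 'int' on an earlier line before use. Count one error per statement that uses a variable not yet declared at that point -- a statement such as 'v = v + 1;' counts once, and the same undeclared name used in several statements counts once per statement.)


Scanning code line by line:
  Line 1: use 'x' -> ERROR (undeclared)
  Line 2: use 'x' -> ERROR (undeclared)
  Line 3: use 'x' -> ERROR (undeclared)
  Line 4: use 'b' -> ERROR (undeclared)
  Line 5: use 'n' -> ERROR (undeclared)
  Line 6: use 'x' -> ERROR (undeclared)
Total undeclared variable errors: 6

6


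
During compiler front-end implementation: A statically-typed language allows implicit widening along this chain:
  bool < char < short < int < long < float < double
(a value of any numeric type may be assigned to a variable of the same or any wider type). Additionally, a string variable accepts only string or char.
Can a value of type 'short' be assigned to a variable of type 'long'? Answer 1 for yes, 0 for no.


Target variable type: long
Source value type: short
Numeric ranks: short=2, long=4
Widening allowed iff rank(source) <= rank(target): 2 <= 4? Yes
Result: 1

1
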